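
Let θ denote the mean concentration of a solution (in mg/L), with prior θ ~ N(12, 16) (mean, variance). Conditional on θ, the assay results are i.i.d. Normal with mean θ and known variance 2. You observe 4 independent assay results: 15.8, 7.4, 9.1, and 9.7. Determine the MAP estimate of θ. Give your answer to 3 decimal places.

n = 4; x̄ = (15.8 + 7.4 + 9.1 + 9.7)/4 = 42/4 = 10.5.
For a Normal prior and Normal likelihood with known variance, the posterior is Normal; its mode equals its mean, the precision-weighted average.
Prior precision 1/σ₀² = 1/16 = 0.0625; data precision n/σ² = 4/2 = 2.
θ̂ = (0.0625·12 + 2·10.5) / (0.0625 + 2) = 21.75/2.0625 = 116/11 ≈ 10.545.

θ̂_MAP = 10.545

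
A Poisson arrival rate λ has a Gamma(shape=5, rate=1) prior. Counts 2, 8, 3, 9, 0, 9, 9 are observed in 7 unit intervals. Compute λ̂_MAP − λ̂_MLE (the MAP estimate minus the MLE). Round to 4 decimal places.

MAP − MLE = -0.2143

Σxᵢ = 40. Posterior is Gamma(45, 8); MAP = (45−1)/8 = 44/8 ≈ 5.50000.
MLE = x̄ = 40/7 ≈ 5.71429.
Difference = 44/8 − 40/7 = -3/14 ≈ -0.2143.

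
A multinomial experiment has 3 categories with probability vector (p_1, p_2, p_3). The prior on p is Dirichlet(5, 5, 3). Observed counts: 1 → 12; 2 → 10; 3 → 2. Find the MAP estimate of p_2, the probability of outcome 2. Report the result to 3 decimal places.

MAP estimate: 0.412

The posterior is Dirichlet(αᵢ + nᵢ) = Dirichlet(17, 15, 5).
For a Dirichlet(a₁,…,a_K) with all aᵢ > 1, the mode has j-th component (aⱼ − 1)/(Σaᵢ − K).
Here Σaᵢ = 37 and K = 3, so p_2 = (15 − 1)/(37 − 3) = 14/34 ≈ 0.412.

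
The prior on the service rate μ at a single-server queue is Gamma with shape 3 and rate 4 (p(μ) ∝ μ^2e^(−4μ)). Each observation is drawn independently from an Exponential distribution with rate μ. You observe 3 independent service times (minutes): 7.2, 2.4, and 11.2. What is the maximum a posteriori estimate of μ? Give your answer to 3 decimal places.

μ̂_MAP = 0.202

The Exponential(rate=μ) likelihood is ∝ μ^n e^(−μΣtᵢ). Here n = 3 and Σtᵢ = 7.2 + 2.4 + 11.2 = 20.8.
Posterior ∝ μ^2e^(−4μ) · μ^3e^(−20.8μ) = μ^5e^(−24.8μ), i.e. Gamma(6, 24.8).
Mode = (a−1)/b = 5/24.8 ≈ 0.202.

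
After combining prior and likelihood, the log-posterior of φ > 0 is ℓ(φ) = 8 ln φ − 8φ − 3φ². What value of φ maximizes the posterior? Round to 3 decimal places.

ℓ'(φ) = 8/φ − 8 − 6φ. Setting this to zero and multiplying by φ: 6φ² + 8φ − 8 = 0.
φ = (−8 + √(8² + 4·6·8)) / (2·6) = (−8 + √256) / 12 = (−8 + 16)/12 = 2/3.
ℓ''(φ) = −8/φ² − 6 < 0, confirming a maximum.

φ̂_MAP = 0.667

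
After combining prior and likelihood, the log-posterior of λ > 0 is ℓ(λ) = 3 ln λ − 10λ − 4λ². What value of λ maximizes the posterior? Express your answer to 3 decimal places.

ℓ'(λ) = 3/λ − 10 − 8λ. Setting this to zero and multiplying by λ: 8λ² + 10λ − 3 = 0.
λ = (−10 + √(10² + 4·8·3)) / (2·8) = (−10 + √196) / 16 = (−10 + 14)/16 = 1/4.
ℓ''(λ) = −3/λ² − 8 < 0, confirming a maximum.

λ̂_MAP = 0.250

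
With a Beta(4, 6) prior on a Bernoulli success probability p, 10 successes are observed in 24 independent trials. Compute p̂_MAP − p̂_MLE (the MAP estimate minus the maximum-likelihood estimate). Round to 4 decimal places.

MAP − MLE = -0.0104

Posterior is Beta(14, 20); MAP = (14−1)/(34−2) = 13/32 ≈ 0.40625.
MLE ignores the prior: p̂_MLE = k/n = 10/24 ≈ 0.41667.
Difference = 13/32 − 10/24 = -1/96 ≈ -0.0104.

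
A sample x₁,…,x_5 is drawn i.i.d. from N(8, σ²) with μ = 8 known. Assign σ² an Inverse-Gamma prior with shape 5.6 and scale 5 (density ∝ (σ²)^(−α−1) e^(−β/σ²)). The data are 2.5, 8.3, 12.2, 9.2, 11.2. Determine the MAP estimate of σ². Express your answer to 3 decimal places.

Sum of squared deviations about the known mean: SS = (2.5−8)² + (8.3−8)² + (12.2−8)² + (9.2−8)² + (11.2−8)² = 59.66.
The Normal likelihood contributes (σ²)^(−n/2) exp(−SS/(2σ²)), so the posterior is Inverse-Gamma(α + n/2, β + SS/2) = Inverse-Gamma(8.1, 34.83).
The mode of Inverse-Gamma(a, b) is b/(a+1) = 34.83/9.1 ≈ 3.827.

σ̂²_MAP = 3.827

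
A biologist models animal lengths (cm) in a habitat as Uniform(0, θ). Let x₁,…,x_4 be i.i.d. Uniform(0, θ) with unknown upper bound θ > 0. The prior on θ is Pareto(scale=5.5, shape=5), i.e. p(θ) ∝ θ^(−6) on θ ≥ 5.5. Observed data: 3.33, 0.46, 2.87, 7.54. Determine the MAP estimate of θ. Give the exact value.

The Uniform(0, θ) likelihood is θ^(−n) for θ ≥ max(xᵢ), zero otherwise. Here max(xᵢ) = 7.54.
Posterior ∝ θ^(−6) · θ^(−4) = θ^(−10) on θ ≥ max(5.5, 7.54) = 7.54.
This density is strictly decreasing in θ, so the posterior mode lies at the lower boundary of the support.

θ̂_MAP = 7.54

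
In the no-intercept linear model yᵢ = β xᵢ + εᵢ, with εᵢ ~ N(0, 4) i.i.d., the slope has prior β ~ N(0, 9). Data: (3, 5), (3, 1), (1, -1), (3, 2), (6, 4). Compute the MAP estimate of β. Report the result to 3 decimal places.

log p(β | y) = −Σ(yᵢ − βxᵢ)²/(2·4) − β²/(2·9) + const.
Setting the derivative to zero: Σxᵢ(yᵢ − βxᵢ)/4 − β/9 = 0, so β = Σxᵢyᵢ / (Σxᵢ² + σ²/τ²).
Σxᵢyᵢ = 3·5 + 3·1 + 1·(-1) + 3·2 + 6·4 = 47; Σxᵢ² = 64; σ²/τ² = 4/9.
β̂_MAP = 47 / (64 + 4/9) = 47/(580/9) = 423/580 ≈ 0.729.

β̂_MAP = 0.729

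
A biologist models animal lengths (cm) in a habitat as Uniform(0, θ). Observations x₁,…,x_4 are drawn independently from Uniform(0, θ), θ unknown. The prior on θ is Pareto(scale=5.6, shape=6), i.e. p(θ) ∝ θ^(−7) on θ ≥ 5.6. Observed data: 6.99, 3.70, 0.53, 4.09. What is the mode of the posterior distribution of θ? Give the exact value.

θ̂_MAP = 6.99

The Uniform(0, θ) likelihood is θ^(−n) for θ ≥ max(xᵢ), zero otherwise. Here max(xᵢ) = 6.99.
Posterior ∝ θ^(−7) · θ^(−4) = θ^(−11) on θ ≥ max(5.6, 6.99) = 6.99.
This density is strictly decreasing in θ, so the posterior mode lies at the lower boundary of the support.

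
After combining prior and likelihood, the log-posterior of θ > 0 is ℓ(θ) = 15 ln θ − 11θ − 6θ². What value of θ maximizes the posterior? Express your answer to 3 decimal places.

ℓ'(θ) = 15/θ − 11 − 12θ. Setting this to zero and multiplying by θ: 12θ² + 11θ − 15 = 0.
θ = (−11 + √(11² + 4·12·15)) / (2·12) = (−11 + √841) / 24 = (−11 + 29)/24 = 3/4.
ℓ''(θ) = −15/θ² − 12 < 0, confirming a maximum.

θ̂_MAP = 0.750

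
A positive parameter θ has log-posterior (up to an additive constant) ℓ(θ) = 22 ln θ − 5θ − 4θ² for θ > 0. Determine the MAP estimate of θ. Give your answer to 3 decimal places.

ℓ'(θ) = 22/θ − 5 − 8θ. Setting this to zero and multiplying by θ: 8θ² + 5θ − 22 = 0.
θ = (−5 + √(5² + 4·8·22)) / (2·8) = (−5 + √729) / 16 = (−5 + 27)/16 = 11/8.
ℓ''(θ) = −22/θ² − 8 < 0, confirming a maximum.

θ̂_MAP = 1.375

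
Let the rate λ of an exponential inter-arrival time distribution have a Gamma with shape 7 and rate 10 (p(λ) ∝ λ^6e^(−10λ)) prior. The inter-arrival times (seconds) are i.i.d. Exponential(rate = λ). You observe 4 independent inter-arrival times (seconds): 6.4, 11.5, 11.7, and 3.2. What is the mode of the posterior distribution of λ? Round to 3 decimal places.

The Exponential(rate=λ) likelihood is ∝ λ^n e^(−λΣtᵢ). Here n = 4 and Σtᵢ = 6.4 + 11.5 + 11.7 + 3.2 = 32.8.
Posterior ∝ λ^6e^(−10λ) · λ^4e^(−32.8λ) = λ^10e^(−42.8λ), i.e. Gamma(11, 42.8).
Mode = (a−1)/b = 10/42.8 ≈ 0.234.

λ̂_MAP = 0.234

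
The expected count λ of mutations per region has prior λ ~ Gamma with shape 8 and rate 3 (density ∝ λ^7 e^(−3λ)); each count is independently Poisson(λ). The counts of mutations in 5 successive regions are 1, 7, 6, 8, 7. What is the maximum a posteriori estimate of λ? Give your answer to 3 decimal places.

Σxᵢ = 1+7+6+8+7 = 29, with n = 5.
Posterior ∝ λ^7e^(−3λ) · λ^29e^(−5λ) = λ^36e^(−8λ), i.e. Gamma(shape=37, rate=8).
The mode of a Gamma(a, b) with a ≥ 1 (shape–rate) is (a−1)/b = 36/8 ≈ 4.500.

λ̂_MAP = 4.500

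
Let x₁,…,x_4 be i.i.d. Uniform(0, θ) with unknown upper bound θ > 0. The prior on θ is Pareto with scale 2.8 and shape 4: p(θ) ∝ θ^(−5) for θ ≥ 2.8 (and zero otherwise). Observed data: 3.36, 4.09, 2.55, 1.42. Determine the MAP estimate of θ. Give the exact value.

The Uniform(0, θ) likelihood is θ^(−n) for θ ≥ max(xᵢ), zero otherwise. Here max(xᵢ) = 4.09.
Posterior ∝ θ^(−5) · θ^(−4) = θ^(−9) on θ ≥ max(2.8, 4.09) = 4.09.
This density is strictly decreasing in θ, so the posterior mode lies at the lower boundary of the support.

θ̂_MAP = 4.09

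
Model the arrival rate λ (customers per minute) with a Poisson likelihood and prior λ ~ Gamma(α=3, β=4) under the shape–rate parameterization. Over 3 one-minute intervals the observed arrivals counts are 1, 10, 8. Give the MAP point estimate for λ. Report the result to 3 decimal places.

λ̂_MAP = 3.000

Σxᵢ = 1+10+8 = 19, with n = 3.
Posterior ∝ λ^2e^(−4λ) · λ^19e^(−3λ) = λ^21e^(−7λ), i.e. Gamma(shape=22, rate=7).
The mode of a Gamma(a, b) with a ≥ 1 (shape–rate) is (a−1)/b = 21/7 ≈ 3.000.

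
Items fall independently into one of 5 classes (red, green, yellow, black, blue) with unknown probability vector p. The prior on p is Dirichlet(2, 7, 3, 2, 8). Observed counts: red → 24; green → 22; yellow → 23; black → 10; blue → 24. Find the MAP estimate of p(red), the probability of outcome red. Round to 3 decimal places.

The posterior is Dirichlet(αᵢ + nᵢ) = Dirichlet(26, 29, 26, 12, 32).
For a Dirichlet(a₁,…,a_K) with all aᵢ > 1, the mode has j-th component (aⱼ − 1)/(Σaᵢ − K).
Here Σaᵢ = 125 and K = 5, so p(red) = (26 − 1)/(125 − 5) = 25/120 ≈ 0.208.

MAP estimate of p(red) = 0.208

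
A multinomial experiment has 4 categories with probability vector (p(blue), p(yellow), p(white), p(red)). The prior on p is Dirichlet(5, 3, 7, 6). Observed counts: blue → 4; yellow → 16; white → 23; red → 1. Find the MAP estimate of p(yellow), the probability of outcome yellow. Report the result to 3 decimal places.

MAP estimate of p(yellow) = 0.295

The posterior is Dirichlet(αᵢ + nᵢ) = Dirichlet(9, 19, 30, 7).
For a Dirichlet(a₁,…,a_K) with all aᵢ > 1, the mode has j-th component (aⱼ − 1)/(Σaᵢ − K).
Here Σaᵢ = 65 and K = 4, so p(yellow) = (19 − 1)/(65 − 4) = 18/61 ≈ 0.295.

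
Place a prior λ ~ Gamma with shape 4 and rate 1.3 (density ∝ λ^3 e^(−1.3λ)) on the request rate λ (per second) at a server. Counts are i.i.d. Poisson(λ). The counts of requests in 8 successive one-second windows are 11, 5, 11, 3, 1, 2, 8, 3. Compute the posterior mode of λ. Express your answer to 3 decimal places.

Σxᵢ = 11+5+11+3+1+2+8+3 = 44, with n = 8.
Posterior ∝ λ^3e^(−1.3λ) · λ^44e^(−8λ) = λ^47e^(−9.3λ), i.e. Gamma(shape=48, rate=9.3).
The mode of a Gamma(a, b) with a ≥ 1 (shape–rate) is (a−1)/b = 47/9.3 ≈ 5.054.

λ̂_MAP = 5.054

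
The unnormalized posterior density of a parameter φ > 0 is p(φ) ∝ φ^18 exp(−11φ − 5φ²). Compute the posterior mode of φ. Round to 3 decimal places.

φ̂_MAP = 0.900

ℓ'(φ) = 18/φ − 11 − 10φ. Setting this to zero and multiplying by φ: 10φ² + 11φ − 18 = 0.
φ = (−11 + √(11² + 4·10·18)) / (2·10) = (−11 + √841) / 20 = (−11 + 29)/20 = 9/10.
ℓ''(φ) = −18/φ² − 10 < 0, confirming a maximum.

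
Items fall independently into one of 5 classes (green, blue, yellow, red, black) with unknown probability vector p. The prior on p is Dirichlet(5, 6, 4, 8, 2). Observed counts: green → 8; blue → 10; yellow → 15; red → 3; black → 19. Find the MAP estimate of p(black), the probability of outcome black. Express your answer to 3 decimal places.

MAP estimate of p(black) = 0.267

The posterior is Dirichlet(αᵢ + nᵢ) = Dirichlet(13, 16, 19, 11, 21).
For a Dirichlet(a₁,…,a_K) with all aᵢ > 1, the mode has j-th component (aⱼ − 1)/(Σaᵢ − K).
Here Σaᵢ = 80 and K = 5, so p(black) = (21 − 1)/(80 − 5) = 20/75 ≈ 0.267.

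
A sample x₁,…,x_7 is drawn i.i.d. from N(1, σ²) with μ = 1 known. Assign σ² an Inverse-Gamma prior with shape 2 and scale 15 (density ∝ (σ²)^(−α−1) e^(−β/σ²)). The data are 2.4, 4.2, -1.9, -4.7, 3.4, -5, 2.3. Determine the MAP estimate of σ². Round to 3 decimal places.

Sum of squared deviations about the known mean: SS = (2.4−1)² + (4.2−1)² + (-1.9−1)² + (-4.7−1)² + (3.4−1)² + (-5−1)² + (2.3−1)² = 96.55.
The Normal likelihood contributes (σ²)^(−n/2) exp(−SS/(2σ²)), so the posterior is Inverse-Gamma(α + n/2, β + SS/2) = Inverse-Gamma(5.5, 63.275).
The mode of Inverse-Gamma(a, b) is b/(a+1) = 63.275/6.5 ≈ 9.735.

σ̂²_MAP = 9.735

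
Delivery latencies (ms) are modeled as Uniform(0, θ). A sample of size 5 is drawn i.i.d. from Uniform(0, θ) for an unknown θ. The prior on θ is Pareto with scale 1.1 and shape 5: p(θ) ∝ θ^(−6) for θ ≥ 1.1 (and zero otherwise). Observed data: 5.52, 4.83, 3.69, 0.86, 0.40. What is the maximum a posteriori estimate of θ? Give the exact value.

The Uniform(0, θ) likelihood is θ^(−n) for θ ≥ max(xᵢ), zero otherwise. Here max(xᵢ) = 5.52.
Posterior ∝ θ^(−6) · θ^(−5) = θ^(−11) on θ ≥ max(1.1, 5.52) = 5.52.
This density is strictly decreasing in θ, so the posterior mode lies at the lower boundary of the support.

θ̂_MAP = 5.52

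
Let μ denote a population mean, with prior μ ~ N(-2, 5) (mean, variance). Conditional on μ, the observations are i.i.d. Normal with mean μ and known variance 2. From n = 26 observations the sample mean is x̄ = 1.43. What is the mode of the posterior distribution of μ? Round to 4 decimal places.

n = 26, x̄ = 1.43.
For a Normal prior and Normal likelihood with known variance, the posterior is Normal; its mode equals its mean, the precision-weighted average.
Prior precision 1/σ₀² = 1/5 = 0.2; data precision n/σ² = 26/2 = 13.
μ̂ = (0.2·(-2) + 13·1.43) / (0.2 + 13) = 18.19/13.2 = 1819/1320 ≈ 1.3780.

μ̂_MAP = 1.3780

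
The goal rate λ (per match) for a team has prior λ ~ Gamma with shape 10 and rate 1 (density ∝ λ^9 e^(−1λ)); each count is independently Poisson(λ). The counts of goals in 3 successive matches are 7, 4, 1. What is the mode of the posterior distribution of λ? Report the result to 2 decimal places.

Σxᵢ = 7+4+1 = 12, with n = 3.
Posterior ∝ λ^9e^(−1λ) · λ^12e^(−3λ) = λ^21e^(−4λ), i.e. Gamma(shape=22, rate=4).
The mode of a Gamma(a, b) with a ≥ 1 (shape–rate) is (a−1)/b = 21/4 ≈ 5.25.

λ̂_MAP = 5.25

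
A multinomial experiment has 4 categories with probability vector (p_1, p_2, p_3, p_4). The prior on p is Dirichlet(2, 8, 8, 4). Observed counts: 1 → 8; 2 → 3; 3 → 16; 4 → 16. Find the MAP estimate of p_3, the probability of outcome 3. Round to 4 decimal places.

The posterior is Dirichlet(αᵢ + nᵢ) = Dirichlet(10, 11, 24, 20).
For a Dirichlet(a₁,…,a_K) with all aᵢ > 1, the mode has j-th component (aⱼ − 1)/(Σaᵢ − K).
Here Σaᵢ = 65 and K = 4, so p_3 = (24 − 1)/(65 − 4) = 23/61 ≈ 0.3770.

MAP estimate: 0.3770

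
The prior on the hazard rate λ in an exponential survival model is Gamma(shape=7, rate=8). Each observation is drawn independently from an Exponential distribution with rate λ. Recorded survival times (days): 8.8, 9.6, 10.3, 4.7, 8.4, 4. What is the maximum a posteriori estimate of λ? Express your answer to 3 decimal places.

λ̂_MAP = 0.223

The Exponential(rate=λ) likelihood is ∝ λ^n e^(−λΣtᵢ). Here n = 6 and Σtᵢ = 8.8 + 9.6 + 10.3 + 4.7 + 8.4 + 4 = 45.8.
Posterior ∝ λ^6e^(−8λ) · λ^6e^(−45.8λ) = λ^12e^(−53.8λ), i.e. Gamma(13, 53.8).
Mode = (a−1)/b = 12/53.8 ≈ 0.223.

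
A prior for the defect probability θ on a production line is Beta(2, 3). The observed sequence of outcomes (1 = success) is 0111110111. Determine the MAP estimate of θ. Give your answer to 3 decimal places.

Prior: Beta(2, 3).
Data: 8 successes in 10 trials (from the sequence). The binomial likelihood contributes θ^8(1−θ)^2, so the posterior is Beta(2+8, 3+2) = Beta(10, 5).
For Beta(a, b) with a, b > 1 the mode is (a−1)/(a+b−2) = 9/13 ≈ 0.692.

θ̂_MAP = 0.692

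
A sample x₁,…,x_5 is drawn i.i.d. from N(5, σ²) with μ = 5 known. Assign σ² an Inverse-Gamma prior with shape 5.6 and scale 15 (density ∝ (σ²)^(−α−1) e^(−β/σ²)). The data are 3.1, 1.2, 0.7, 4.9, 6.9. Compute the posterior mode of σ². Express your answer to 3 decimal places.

σ̂²_MAP = 3.855

Sum of squared deviations about the known mean: SS = (3.1−5)² + (1.2−5)² + (0.7−5)² + (4.9−5)² + (6.9−5)² = 40.16.
The Normal likelihood contributes (σ²)^(−n/2) exp(−SS/(2σ²)), so the posterior is Inverse-Gamma(α + n/2, β + SS/2) = Inverse-Gamma(8.1, 35.08).
The mode of Inverse-Gamma(a, b) is b/(a+1) = 35.08/9.1 ≈ 3.855.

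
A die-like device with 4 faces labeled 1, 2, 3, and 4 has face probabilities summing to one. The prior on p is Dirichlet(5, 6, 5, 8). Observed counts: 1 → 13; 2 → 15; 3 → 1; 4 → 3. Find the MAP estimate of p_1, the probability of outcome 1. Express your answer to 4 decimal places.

The posterior is Dirichlet(αᵢ + nᵢ) = Dirichlet(18, 21, 6, 11).
For a Dirichlet(a₁,…,a_K) with all aᵢ > 1, the mode has j-th component (aⱼ − 1)/(Σaᵢ − K).
Here Σaᵢ = 56 and K = 4, so p_1 = (18 − 1)/(56 − 4) = 17/52 ≈ 0.3269.

MAP estimate: 0.3269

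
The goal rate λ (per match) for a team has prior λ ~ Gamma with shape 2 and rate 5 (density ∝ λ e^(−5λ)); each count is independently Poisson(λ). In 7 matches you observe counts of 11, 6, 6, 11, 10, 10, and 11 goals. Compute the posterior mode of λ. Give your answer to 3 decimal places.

λ̂_MAP = 5.500

Σxᵢ = 11+6+6+11+10+10+11 = 65, with n = 7.
Posterior ∝ λe^(−5λ) · λ^65e^(−7λ) = λ^66e^(−12λ), i.e. Gamma(shape=67, rate=12).
The mode of a Gamma(a, b) with a ≥ 1 (shape–rate) is (a−1)/b = 66/12 ≈ 5.500.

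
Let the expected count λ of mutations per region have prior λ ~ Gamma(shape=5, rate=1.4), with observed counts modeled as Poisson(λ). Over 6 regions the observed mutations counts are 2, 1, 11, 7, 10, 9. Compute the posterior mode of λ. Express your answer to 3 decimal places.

λ̂_MAP = 5.946

Σxᵢ = 2+1+11+7+10+9 = 40, with n = 6.
Posterior ∝ λ^4e^(−1.4λ) · λ^40e^(−6λ) = λ^44e^(−7.4λ), i.e. Gamma(shape=45, rate=7.4).
The mode of a Gamma(a, b) with a ≥ 1 (shape–rate) is (a−1)/b = 44/7.4 ≈ 5.946.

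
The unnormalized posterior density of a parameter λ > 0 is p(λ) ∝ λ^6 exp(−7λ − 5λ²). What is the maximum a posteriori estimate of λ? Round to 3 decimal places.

λ̂_MAP = 0.500

ℓ'(λ) = 6/λ − 7 − 10λ. Setting this to zero and multiplying by λ: 10λ² + 7λ − 6 = 0.
λ = (−7 + √(7² + 4·10·6)) / (2·10) = (−7 + √289) / 20 = (−7 + 17)/20 = 1/2.
ℓ''(λ) = −6/λ² − 10 < 0, confirming a maximum.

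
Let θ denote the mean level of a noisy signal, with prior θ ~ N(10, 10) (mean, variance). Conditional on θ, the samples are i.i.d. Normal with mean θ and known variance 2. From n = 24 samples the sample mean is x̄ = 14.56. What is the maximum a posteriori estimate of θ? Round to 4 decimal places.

n = 24, x̄ = 14.56.
For a Normal prior and Normal likelihood with known variance, the posterior is Normal; its mode equals its mean, the precision-weighted average.
Prior precision 1/σ₀² = 1/10 = 0.1; data precision n/σ² = 24/2 = 12.
θ̂ = (0.1·10 + 12·14.56) / (0.1 + 12) = 175.72/12.1 = 8786/605 ≈ 14.5223.

θ̂_MAP = 14.5223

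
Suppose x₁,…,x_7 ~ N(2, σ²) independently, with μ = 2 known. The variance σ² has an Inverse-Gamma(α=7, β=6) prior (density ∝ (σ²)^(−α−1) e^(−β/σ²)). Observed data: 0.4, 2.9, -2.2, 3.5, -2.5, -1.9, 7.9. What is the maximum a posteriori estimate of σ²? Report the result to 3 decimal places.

σ̂²_MAP = 4.588

Sum of squared deviations about the known mean: SS = (0.4−2)² + (2.9−2)² + (-2.2−2)² + (3.5−2)² + (-2.5−2)² + (-1.9−2)² + (7.9−2)² = 93.53.
The Normal likelihood contributes (σ²)^(−n/2) exp(−SS/(2σ²)), so the posterior is Inverse-Gamma(α + n/2, β + SS/2) = Inverse-Gamma(10.5, 52.765).
The mode of Inverse-Gamma(a, b) is b/(a+1) = 52.765/11.5 ≈ 4.588.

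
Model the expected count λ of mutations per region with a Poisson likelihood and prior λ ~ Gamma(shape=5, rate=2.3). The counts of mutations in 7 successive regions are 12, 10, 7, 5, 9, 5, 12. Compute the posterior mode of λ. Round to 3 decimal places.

λ̂_MAP = 6.882

Σxᵢ = 12+10+7+5+9+5+12 = 60, with n = 7.
Posterior ∝ λ^4e^(−2.3λ) · λ^60e^(−7λ) = λ^64e^(−9.3λ), i.e. Gamma(shape=65, rate=9.3).
The mode of a Gamma(a, b) with a ≥ 1 (shape–rate) is (a−1)/b = 64/9.3 ≈ 6.882.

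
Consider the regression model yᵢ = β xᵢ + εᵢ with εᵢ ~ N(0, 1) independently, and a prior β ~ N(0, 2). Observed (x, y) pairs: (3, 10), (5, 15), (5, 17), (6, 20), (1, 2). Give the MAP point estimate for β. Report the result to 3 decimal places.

log p(β | y) = −Σ(yᵢ − βxᵢ)²/(2·1) − β²/(2·2) + const.
Setting the derivative to zero: Σxᵢ(yᵢ − βxᵢ)/1 − β/2 = 0, so β = Σxᵢyᵢ / (Σxᵢ² + σ²/τ²).
Σxᵢyᵢ = 3·10 + 5·15 + 5·17 + 6·20 + 1·2 = 312; Σxᵢ² = 96; σ²/τ² = 0.5.
β̂_MAP = 312 / (96 + 0.5) = 312/96.5 ≈ 3.233.

β̂_MAP = 3.233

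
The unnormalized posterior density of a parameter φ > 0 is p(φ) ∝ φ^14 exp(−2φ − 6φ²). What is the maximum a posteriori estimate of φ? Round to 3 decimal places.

ℓ'(φ) = 14/φ − 2 − 12φ. Setting this to zero and multiplying by φ: 12φ² + 2φ − 14 = 0.
φ = (−2 + √(2² + 4·12·14)) / (2·12) = (−2 + √676) / 24 = (−2 + 26)/24 = 1.
ℓ''(φ) = −14/φ² − 12 < 0, confirming a maximum.

φ̂_MAP = 1.000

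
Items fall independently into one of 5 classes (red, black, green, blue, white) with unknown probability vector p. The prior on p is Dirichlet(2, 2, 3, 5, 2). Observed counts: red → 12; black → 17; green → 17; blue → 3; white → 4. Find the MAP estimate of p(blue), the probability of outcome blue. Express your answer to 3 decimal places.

The posterior is Dirichlet(αᵢ + nᵢ) = Dirichlet(14, 19, 20, 8, 6).
For a Dirichlet(a₁,…,a_K) with all aᵢ > 1, the mode has j-th component (aⱼ − 1)/(Σaᵢ − K).
Here Σaᵢ = 67 and K = 5, so p(blue) = (8 − 1)/(67 − 5) = 7/62 ≈ 0.113.

MAP estimate of p(blue) = 0.113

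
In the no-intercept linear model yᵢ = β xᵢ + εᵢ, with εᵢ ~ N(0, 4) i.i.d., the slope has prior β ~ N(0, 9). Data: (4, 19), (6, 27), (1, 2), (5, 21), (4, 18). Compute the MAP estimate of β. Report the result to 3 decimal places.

log p(β | y) = −Σ(yᵢ − βxᵢ)²/(2·4) − β²/(2·9) + const.
Setting the derivative to zero: Σxᵢ(yᵢ − βxᵢ)/4 − β/9 = 0, so β = Σxᵢyᵢ / (Σxᵢ² + σ²/τ²).
Σxᵢyᵢ = 4·19 + 6·27 + 1·2 + 5·21 + 4·18 = 417; Σxᵢ² = 94; σ²/τ² = 4/9.
β̂_MAP = 417 / (94 + 4/9) = 417/(850/9) = 3753/850 ≈ 4.415.

β̂_MAP = 4.415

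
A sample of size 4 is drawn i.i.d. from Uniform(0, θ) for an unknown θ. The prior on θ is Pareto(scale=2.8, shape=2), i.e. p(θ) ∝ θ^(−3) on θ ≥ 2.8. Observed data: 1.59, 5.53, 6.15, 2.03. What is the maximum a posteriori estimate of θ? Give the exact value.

θ̂_MAP = 6.15

The Uniform(0, θ) likelihood is θ^(−n) for θ ≥ max(xᵢ), zero otherwise. Here max(xᵢ) = 6.15.
Posterior ∝ θ^(−3) · θ^(−4) = θ^(−7) on θ ≥ max(2.8, 6.15) = 6.15.
This density is strictly decreasing in θ, so the posterior mode lies at the lower boundary of the support.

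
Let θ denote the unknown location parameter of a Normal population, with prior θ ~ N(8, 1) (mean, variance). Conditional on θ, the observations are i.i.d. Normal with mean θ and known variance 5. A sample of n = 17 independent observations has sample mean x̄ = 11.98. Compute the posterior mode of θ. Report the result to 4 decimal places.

n = 17, x̄ = 11.98.
For a Normal prior and Normal likelihood with known variance, the posterior is Normal; its mode equals its mean, the precision-weighted average.
Prior precision 1/σ₀² = 1/1 = 1; data precision n/σ² = 17/5 = 3.4.
θ̂ = (1·8 + 3.4·11.98) / (1 + 3.4) = 48.732/4.4 = 12183/1100 ≈ 11.0755.

θ̂_MAP = 11.0755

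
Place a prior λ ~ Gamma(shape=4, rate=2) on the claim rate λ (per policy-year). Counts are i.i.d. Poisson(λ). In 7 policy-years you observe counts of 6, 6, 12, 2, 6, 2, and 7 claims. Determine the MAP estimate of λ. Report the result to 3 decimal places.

Σxᵢ = 6+6+12+2+6+2+7 = 41, with n = 7.
Posterior ∝ λ^3e^(−2λ) · λ^41e^(−7λ) = λ^44e^(−9λ), i.e. Gamma(shape=45, rate=9).
The mode of a Gamma(a, b) with a ≥ 1 (shape–rate) is (a−1)/b = 44/9 ≈ 4.889.

λ̂_MAP = 4.889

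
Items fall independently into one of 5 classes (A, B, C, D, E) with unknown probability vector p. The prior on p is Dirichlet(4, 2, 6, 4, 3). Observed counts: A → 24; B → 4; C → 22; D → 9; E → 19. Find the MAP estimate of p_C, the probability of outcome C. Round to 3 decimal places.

MAP estimate of p_C = 0.293

The posterior is Dirichlet(αᵢ + nᵢ) = Dirichlet(28, 6, 28, 13, 22).
For a Dirichlet(a₁,…,a_K) with all aᵢ > 1, the mode has j-th component (aⱼ − 1)/(Σaᵢ − K).
Here Σaᵢ = 97 and K = 5, so p_C = (28 − 1)/(97 − 5) = 27/92 ≈ 0.293.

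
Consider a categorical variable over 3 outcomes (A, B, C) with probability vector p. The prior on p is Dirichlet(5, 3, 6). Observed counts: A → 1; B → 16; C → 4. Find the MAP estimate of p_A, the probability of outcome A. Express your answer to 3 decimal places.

MAP estimate of p_A = 0.156

The posterior is Dirichlet(αᵢ + nᵢ) = Dirichlet(6, 19, 10).
For a Dirichlet(a₁,…,a_K) with all aᵢ > 1, the mode has j-th component (aⱼ − 1)/(Σaᵢ − K).
Here Σaᵢ = 35 and K = 3, so p_A = (6 − 1)/(35 − 3) = 5/32 ≈ 0.156.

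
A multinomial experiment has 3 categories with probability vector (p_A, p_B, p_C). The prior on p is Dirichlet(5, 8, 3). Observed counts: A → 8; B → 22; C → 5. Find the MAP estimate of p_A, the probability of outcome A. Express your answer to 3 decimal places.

MAP estimate of p_A = 0.250

The posterior is Dirichlet(αᵢ + nᵢ) = Dirichlet(13, 30, 8).
For a Dirichlet(a₁,…,a_K) with all aᵢ > 1, the mode has j-th component (aⱼ − 1)/(Σaᵢ − K).
Here Σaᵢ = 51 and K = 3, so p_A = (13 − 1)/(51 − 3) = 12/48 ≈ 0.250.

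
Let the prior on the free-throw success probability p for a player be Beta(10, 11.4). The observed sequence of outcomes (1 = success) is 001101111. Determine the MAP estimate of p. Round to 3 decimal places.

p̂_MAP = 0.528

Prior: Beta(10, 11.4).
Data: 6 successes in 9 trials (from the sequence). The binomial likelihood contributes p^6(1−p)^3, so the posterior is Beta(10+6, 11.4+3) = Beta(16, 14.4).
For Beta(a, b) with a, b > 1 the mode is (a−1)/(a+b−2) = 15/28.4 ≈ 0.528.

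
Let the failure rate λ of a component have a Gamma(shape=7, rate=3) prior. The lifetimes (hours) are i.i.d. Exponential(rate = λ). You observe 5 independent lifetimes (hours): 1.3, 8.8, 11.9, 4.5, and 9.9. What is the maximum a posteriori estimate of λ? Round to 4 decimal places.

λ̂_MAP = 0.2792

The Exponential(rate=λ) likelihood is ∝ λ^n e^(−λΣtᵢ). Here n = 5 and Σtᵢ = 1.3 + 8.8 + 11.9 + 4.5 + 9.9 = 36.4.
Posterior ∝ λ^6e^(−3λ) · λ^5e^(−36.4λ) = λ^11e^(−39.4λ), i.e. Gamma(12, 39.4).
Mode = (a−1)/b = 11/39.4 ≈ 0.2792.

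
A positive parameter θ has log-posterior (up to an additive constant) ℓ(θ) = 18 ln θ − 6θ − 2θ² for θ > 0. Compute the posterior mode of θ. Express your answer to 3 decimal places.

θ̂_MAP = 1.500

ℓ'(θ) = 18/θ − 6 − 4θ. Setting this to zero and multiplying by θ: 4θ² + 6θ − 18 = 0.
θ = (−6 + √(6² + 4·4·18)) / (2·4) = (−6 + √324) / 8 = (−6 + 18)/8 = 3/2.
ℓ''(θ) = −18/θ² − 4 < 0, confirming a maximum.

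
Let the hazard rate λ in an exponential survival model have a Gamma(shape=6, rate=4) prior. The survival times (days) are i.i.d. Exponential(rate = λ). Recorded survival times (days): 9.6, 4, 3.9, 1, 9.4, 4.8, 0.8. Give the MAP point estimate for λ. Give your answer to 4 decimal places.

λ̂_MAP = 0.3200

The Exponential(rate=λ) likelihood is ∝ λ^n e^(−λΣtᵢ). Here n = 7 and Σtᵢ = 9.6 + 4 + 3.9 + 1 + 9.4 + 4.8 + 0.8 = 33.5.
Posterior ∝ λ^5e^(−4λ) · λ^7e^(−33.5λ) = λ^12e^(−37.5λ), i.e. Gamma(13, 37.5).
Mode = (a−1)/b = 12/37.5 ≈ 0.3200.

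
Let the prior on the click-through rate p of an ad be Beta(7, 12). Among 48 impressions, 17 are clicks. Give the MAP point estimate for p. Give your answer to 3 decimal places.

Prior: Beta(7, 12).
Data: 17 successes in 48 trials. The binomial likelihood contributes p^17(1−p)^31, so the posterior is Beta(7+17, 12+31) = Beta(24, 43).
For Beta(a, b) with a, b > 1 the mode is (a−1)/(a+b−2) = 23/65 ≈ 0.354.

p̂_MAP = 0.354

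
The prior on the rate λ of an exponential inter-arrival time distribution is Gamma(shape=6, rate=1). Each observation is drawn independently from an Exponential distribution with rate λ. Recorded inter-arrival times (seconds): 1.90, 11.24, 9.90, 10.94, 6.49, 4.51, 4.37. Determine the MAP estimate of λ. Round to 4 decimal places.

The Exponential(rate=λ) likelihood is ∝ λ^n e^(−λΣtᵢ). Here n = 7 and Σtᵢ = 1.90 + 11.24 + 9.90 + 10.94 + 6.49 + 4.51 + 4.37 = 49.35.
Posterior ∝ λ^5e^(−1λ) · λ^7e^(−49.35λ) = λ^12e^(−50.35λ), i.e. Gamma(13, 50.35).
Mode = (a−1)/b = 12/50.35 ≈ 0.2383.

λ̂_MAP = 0.2383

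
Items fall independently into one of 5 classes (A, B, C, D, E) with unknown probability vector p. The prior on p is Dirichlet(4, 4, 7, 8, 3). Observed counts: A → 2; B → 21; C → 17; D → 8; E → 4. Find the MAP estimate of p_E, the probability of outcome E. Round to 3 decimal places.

MAP estimate of p_E = 0.082

The posterior is Dirichlet(αᵢ + nᵢ) = Dirichlet(6, 25, 24, 16, 7).
For a Dirichlet(a₁,…,a_K) with all aᵢ > 1, the mode has j-th component (aⱼ − 1)/(Σaᵢ − K).
Here Σaᵢ = 78 and K = 5, so p_E = (7 − 1)/(78 − 5) = 6/73 ≈ 0.082.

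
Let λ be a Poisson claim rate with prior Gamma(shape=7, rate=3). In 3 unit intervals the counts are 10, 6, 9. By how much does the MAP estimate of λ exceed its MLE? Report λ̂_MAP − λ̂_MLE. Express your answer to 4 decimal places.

MAP − MLE = -3.1667

Σxᵢ = 25. Posterior is Gamma(32, 6); MAP = (32−1)/6 = 31/6 ≈ 5.16667.
MLE = x̄ = 25/3 ≈ 8.33333.
Difference = 31/6 − 25/3 = -19/6 ≈ -3.1667.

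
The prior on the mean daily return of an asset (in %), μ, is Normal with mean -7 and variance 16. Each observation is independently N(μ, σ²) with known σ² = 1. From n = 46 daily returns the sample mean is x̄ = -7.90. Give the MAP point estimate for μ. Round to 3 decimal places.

n = 46, x̄ = -7.90.
For a Normal prior and Normal likelihood with known variance, the posterior is Normal; its mode equals its mean, the precision-weighted average.
Prior precision 1/σ₀² = 1/16 = 0.0625; data precision n/σ² = 46/1 = 46.
μ̂ = (0.0625·(-7) + 46·(-7.9)) / (0.0625 + 46) = (-363.8375)/46.0625 = -29107/3685 ≈ -7.899.

μ̂_MAP = -7.899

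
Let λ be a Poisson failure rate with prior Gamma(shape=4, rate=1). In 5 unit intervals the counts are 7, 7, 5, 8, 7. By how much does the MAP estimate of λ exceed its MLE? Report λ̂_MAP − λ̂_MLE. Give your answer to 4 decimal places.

MAP − MLE = -0.6333

Σxᵢ = 34. Posterior is Gamma(38, 6); MAP = (38−1)/6 = 37/6 ≈ 6.16667.
MLE = x̄ = 34/5 ≈ 6.80000.
Difference = 37/6 − 34/5 = -19/30 ≈ -0.6333.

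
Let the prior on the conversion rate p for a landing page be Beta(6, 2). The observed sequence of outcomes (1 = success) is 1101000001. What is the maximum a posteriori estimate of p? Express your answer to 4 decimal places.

Prior: Beta(6, 2).
Data: 4 successes in 10 trials (from the sequence). The binomial likelihood contributes p^4(1−p)^6, so the posterior is Beta(6+4, 2+6) = Beta(10, 8).
For Beta(a, b) with a, b > 1 the mode is (a−1)/(a+b−2) = 9/16 ≈ 0.5625.

p̂_MAP = 0.5625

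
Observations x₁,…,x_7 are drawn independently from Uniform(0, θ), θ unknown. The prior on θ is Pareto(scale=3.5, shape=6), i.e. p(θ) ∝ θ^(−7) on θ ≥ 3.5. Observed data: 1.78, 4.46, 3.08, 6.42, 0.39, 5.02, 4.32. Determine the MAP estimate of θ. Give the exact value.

θ̂_MAP = 6.42

The Uniform(0, θ) likelihood is θ^(−n) for θ ≥ max(xᵢ), zero otherwise. Here max(xᵢ) = 6.42.
Posterior ∝ θ^(−7) · θ^(−7) = θ^(−14) on θ ≥ max(3.5, 6.42) = 6.42.
This density is strictly decreasing in θ, so the posterior mode lies at the lower boundary of the support.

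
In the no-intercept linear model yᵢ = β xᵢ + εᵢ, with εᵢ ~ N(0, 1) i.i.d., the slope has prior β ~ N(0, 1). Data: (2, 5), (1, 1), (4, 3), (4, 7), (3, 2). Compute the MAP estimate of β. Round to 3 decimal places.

β̂_MAP = 1.213

log p(β | y) = −Σ(yᵢ − βxᵢ)²/(2·1) − β²/(2·1) + const.
Setting the derivative to zero: Σxᵢ(yᵢ − βxᵢ)/1 − β/1 = 0, so β = Σxᵢyᵢ / (Σxᵢ² + σ²/τ²).
Σxᵢyᵢ = 2·5 + 1·1 + 4·3 + 4·7 + 3·2 = 57; Σxᵢ² = 46; σ²/τ² = 1.
β̂_MAP = 57 / (46 + 1) = 57/47 ≈ 1.213.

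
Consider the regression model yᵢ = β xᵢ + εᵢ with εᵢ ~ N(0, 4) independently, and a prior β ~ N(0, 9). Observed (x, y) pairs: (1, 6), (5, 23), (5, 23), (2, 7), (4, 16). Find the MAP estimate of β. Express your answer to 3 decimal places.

log p(β | y) = −Σ(yᵢ − βxᵢ)²/(2·4) − β²/(2·9) + const.
Setting the derivative to zero: Σxᵢ(yᵢ − βxᵢ)/4 − β/9 = 0, so β = Σxᵢyᵢ / (Σxᵢ² + σ²/τ²).
Σxᵢyᵢ = 1·6 + 5·23 + 5·23 + 2·7 + 4·16 = 314; Σxᵢ² = 71; σ²/τ² = 4/9.
β̂_MAP = 314 / (71 + 4/9) = 314/(643/9) = 2826/643 ≈ 4.395.

β̂_MAP = 4.395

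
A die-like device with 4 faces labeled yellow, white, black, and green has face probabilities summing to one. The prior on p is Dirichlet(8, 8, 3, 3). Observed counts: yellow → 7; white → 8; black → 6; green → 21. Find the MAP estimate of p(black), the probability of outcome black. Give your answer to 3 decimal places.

The posterior is Dirichlet(αᵢ + nᵢ) = Dirichlet(15, 16, 9, 24).
For a Dirichlet(a₁,…,a_K) with all aᵢ > 1, the mode has j-th component (aⱼ − 1)/(Σaᵢ − K).
Here Σaᵢ = 64 and K = 4, so p(black) = (9 − 1)/(64 − 4) = 8/60 ≈ 0.133.

MAP estimate of p(black) = 0.133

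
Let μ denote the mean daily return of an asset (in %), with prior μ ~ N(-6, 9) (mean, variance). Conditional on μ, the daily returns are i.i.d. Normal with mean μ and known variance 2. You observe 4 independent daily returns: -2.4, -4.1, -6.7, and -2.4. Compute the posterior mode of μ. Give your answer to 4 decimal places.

μ̂_MAP = -4.0105

n = 4; x̄ = ((-2.4) + (-4.1) + (-6.7) + (-2.4))/4 = -15.6/4 = -3.9.
For a Normal prior and Normal likelihood with known variance, the posterior is Normal; its mode equals its mean, the precision-weighted average.
Prior precision 1/σ₀² = 1/9; data precision n/σ² = 4/2 = 2.
μ̂ = ((1/9)·(-6) + 2·(-3.9)) / (1/9 + 2) = (-127/15)/(19/9) = -381/95 ≈ -4.0105.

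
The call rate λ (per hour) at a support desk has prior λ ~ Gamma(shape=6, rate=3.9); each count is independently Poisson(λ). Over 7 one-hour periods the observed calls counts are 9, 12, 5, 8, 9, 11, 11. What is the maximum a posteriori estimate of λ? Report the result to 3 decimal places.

Σxᵢ = 9+12+5+8+9+11+11 = 65, with n = 7.
Posterior ∝ λ^5e^(−3.9λ) · λ^65e^(−7λ) = λ^70e^(−10.9λ), i.e. Gamma(shape=71, rate=10.9).
The mode of a Gamma(a, b) with a ≥ 1 (shape–rate) is (a−1)/b = 70/10.9 ≈ 6.422.

λ̂_MAP = 6.422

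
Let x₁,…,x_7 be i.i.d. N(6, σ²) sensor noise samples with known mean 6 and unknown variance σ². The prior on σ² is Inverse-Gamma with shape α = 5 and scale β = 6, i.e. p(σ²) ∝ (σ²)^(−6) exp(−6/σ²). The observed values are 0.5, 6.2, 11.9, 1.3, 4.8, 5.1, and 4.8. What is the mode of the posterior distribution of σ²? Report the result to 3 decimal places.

σ̂²_MAP = 5.415

Sum of squared deviations about the known mean: SS = (0.5−6)² + (6.2−6)² + (11.9−6)² + (1.3−6)² + (4.8−6)² + (5.1−6)² + (4.8−6)² = 90.88.
The Normal likelihood contributes (σ²)^(−n/2) exp(−SS/(2σ²)), so the posterior is Inverse-Gamma(α + n/2, β + SS/2) = Inverse-Gamma(8.5, 51.44).
The mode of Inverse-Gamma(a, b) is b/(a+1) = 51.44/9.5 ≈ 5.415.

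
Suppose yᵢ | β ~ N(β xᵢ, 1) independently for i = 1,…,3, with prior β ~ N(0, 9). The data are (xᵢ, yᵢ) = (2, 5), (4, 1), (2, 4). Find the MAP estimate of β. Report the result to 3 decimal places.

β̂_MAP = 0.912

log p(β | y) = −Σ(yᵢ − βxᵢ)²/(2·1) − β²/(2·9) + const.
Setting the derivative to zero: Σxᵢ(yᵢ − βxᵢ)/1 − β/9 = 0, so β = Σxᵢyᵢ / (Σxᵢ² + σ²/τ²).
Σxᵢyᵢ = 2·5 + 4·1 + 2·4 = 22; Σxᵢ² = 24; σ²/τ² = 1/9.
β̂_MAP = 22 / (24 + 1/9) = 22/(217/9) = 198/217 ≈ 0.912.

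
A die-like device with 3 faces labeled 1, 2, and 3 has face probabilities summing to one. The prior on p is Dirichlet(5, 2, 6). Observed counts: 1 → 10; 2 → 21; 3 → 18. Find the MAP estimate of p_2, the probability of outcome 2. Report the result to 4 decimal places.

The posterior is Dirichlet(αᵢ + nᵢ) = Dirichlet(15, 23, 24).
For a Dirichlet(a₁,…,a_K) with all aᵢ > 1, the mode has j-th component (aⱼ − 1)/(Σaᵢ − K).
Here Σaᵢ = 62 and K = 3, so p_2 = (23 − 1)/(62 − 3) = 22/59 ≈ 0.3729.

MAP estimate: 0.3729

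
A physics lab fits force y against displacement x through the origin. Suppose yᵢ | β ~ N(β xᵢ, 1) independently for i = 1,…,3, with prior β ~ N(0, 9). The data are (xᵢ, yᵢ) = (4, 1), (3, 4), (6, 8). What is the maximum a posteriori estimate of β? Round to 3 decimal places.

log p(β | y) = −Σ(yᵢ − βxᵢ)²/(2·1) − β²/(2·9) + const.
Setting the derivative to zero: Σxᵢ(yᵢ − βxᵢ)/1 − β/9 = 0, so β = Σxᵢyᵢ / (Σxᵢ² + σ²/τ²).
Σxᵢyᵢ = 4·1 + 3·4 + 6·8 = 64; Σxᵢ² = 61; σ²/τ² = 1/9.
β̂_MAP = 64 / (61 + 1/9) = 64/(550/9) = 288/275 ≈ 1.047.

β̂_MAP = 1.047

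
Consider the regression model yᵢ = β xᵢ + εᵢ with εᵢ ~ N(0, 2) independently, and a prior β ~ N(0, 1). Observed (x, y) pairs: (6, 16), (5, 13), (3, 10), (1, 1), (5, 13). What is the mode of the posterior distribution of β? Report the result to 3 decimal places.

β̂_MAP = 2.622

log p(β | y) = −Σ(yᵢ − βxᵢ)²/(2·2) − β²/(2·1) + const.
Setting the derivative to zero: Σxᵢ(yᵢ − βxᵢ)/2 − β/1 = 0, so β = Σxᵢyᵢ / (Σxᵢ² + σ²/τ²).
Σxᵢyᵢ = 6·16 + 5·13 + 3·10 + 1·1 + 5·13 = 257; Σxᵢ² = 96; σ²/τ² = 2.
β̂_MAP = 257 / (96 + 2) = 257/98 ≈ 2.622.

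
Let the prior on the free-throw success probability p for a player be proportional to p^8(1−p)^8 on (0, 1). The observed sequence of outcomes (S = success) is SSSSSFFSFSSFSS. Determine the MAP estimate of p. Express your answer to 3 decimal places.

p̂_MAP = 0.600

The prior density ∝ p^8(1−p)^8 is the kernel of Beta(9, 9).
Data: 10 successes in 14 trials (from the sequence). The binomial likelihood contributes p^10(1−p)^4, so the posterior is Beta(9+10, 9+4) = Beta(19, 13).
For Beta(a, b) with a, b > 1 the mode is (a−1)/(a+b−2) = 18/30 ≈ 0.600.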